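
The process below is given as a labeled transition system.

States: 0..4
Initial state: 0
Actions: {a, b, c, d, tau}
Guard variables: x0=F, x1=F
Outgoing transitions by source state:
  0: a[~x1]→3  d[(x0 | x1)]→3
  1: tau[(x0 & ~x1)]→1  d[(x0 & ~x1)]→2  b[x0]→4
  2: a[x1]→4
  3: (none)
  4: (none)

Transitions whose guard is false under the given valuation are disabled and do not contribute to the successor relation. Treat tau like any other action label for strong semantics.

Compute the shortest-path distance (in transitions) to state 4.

Answer: UNREACHABLE

Working:
Layered search for 4:
  L0 = {0}
  L1 = {3}
4 never appears.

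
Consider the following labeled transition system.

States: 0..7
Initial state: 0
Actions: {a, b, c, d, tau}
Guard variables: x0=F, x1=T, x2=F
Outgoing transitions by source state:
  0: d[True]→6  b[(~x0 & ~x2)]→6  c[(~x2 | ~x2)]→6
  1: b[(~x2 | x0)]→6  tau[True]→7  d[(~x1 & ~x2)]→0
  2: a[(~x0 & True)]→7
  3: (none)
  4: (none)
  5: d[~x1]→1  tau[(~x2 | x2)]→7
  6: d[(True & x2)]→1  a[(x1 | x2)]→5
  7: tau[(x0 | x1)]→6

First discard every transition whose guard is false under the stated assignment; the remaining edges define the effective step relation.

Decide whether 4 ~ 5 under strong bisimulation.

Refine partition for ~:
  π0 = {{0,1,2,3,4,5,6,7}}
  π1 = {{0},{1},{2,6},{3,4},{5,7}}
  π2 = {{0},{1},{2,6},{3,4},{5},{7}}
  π3 = {{0},{1},{2},{3,4},{5},{6},{7}}
Fixed point at round 4; 7 class(es).
4∈{3,4}, 5∈{5}

Answer: NOT BISIMILAR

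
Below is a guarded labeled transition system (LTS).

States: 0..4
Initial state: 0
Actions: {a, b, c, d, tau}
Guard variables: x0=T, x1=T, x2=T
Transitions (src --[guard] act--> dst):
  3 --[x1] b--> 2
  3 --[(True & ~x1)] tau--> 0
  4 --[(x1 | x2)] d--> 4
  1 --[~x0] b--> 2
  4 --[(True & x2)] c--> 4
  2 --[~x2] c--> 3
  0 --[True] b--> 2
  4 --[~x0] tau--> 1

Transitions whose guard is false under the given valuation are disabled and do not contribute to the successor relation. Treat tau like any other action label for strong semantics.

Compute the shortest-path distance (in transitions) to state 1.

Answer: UNREACHABLE

Working:
BFS to 1:
  Layer 0: {0}
  Layer 1: {2}
1 never appears.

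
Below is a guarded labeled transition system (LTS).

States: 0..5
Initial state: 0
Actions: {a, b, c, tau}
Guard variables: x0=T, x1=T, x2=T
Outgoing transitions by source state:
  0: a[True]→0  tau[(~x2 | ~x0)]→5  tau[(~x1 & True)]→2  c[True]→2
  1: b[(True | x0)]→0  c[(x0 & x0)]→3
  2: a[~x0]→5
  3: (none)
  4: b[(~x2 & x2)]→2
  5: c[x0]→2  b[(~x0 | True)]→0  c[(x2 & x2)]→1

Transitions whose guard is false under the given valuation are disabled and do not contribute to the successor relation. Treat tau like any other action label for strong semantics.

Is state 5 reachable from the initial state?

7 transition(s) survive guard evaluation.
Layer 0: {0}
Layer 1: {2}  total {0,2}
Reach set: {0,2}

Answer: UNREACHABLE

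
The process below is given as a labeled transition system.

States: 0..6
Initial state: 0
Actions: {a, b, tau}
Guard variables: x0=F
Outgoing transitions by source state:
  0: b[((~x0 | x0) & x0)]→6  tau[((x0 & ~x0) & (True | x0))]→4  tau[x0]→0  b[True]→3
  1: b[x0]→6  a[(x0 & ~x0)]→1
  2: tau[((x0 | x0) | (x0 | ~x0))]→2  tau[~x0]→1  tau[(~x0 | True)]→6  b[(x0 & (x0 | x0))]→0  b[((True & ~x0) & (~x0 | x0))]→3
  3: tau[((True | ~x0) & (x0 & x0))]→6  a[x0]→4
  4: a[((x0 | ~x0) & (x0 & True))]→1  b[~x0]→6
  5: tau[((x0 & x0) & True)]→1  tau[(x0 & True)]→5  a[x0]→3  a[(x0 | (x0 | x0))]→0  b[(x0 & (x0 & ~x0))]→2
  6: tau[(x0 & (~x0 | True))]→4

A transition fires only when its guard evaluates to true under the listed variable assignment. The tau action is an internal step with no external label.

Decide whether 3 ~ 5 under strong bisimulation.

Answer: BISIMILAR

Working:
Compute ~ classes (split until stable):
  P[0] = {{0,1,2,3,4,5,6}}
  P[1] = {{0,4},{1,3,5,6},{2}}
stable after 2 split(s): 3 block(s)
[3]={1,3,5,6}  [5]={1,3,5,6}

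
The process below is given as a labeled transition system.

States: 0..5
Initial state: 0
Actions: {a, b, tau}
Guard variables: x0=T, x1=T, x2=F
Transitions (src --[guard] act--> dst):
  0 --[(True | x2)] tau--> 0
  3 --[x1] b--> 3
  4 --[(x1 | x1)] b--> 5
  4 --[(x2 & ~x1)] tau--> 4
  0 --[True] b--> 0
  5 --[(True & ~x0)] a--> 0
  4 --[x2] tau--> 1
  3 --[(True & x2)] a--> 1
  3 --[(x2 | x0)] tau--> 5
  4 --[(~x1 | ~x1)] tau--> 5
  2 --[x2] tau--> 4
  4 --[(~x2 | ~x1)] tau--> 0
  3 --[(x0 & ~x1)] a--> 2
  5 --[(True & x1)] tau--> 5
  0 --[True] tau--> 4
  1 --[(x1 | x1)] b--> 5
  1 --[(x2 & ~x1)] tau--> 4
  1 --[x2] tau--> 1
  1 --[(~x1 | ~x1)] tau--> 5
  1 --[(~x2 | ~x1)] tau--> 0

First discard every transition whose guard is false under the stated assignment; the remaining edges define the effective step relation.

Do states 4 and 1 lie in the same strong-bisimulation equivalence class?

Answer: BISIMILAR

Working:
Bisimulation quotient by refinement:
  round 0: {{0,1,2,3,4,5}}
  round 1: {{0,1,3,4},{2},{5}}
  round 2: {{0},{1,4},{2},{3},{5}}
5 equivalence class(es) (converged in 3)
4∈{1,4}, 1∈{1,4}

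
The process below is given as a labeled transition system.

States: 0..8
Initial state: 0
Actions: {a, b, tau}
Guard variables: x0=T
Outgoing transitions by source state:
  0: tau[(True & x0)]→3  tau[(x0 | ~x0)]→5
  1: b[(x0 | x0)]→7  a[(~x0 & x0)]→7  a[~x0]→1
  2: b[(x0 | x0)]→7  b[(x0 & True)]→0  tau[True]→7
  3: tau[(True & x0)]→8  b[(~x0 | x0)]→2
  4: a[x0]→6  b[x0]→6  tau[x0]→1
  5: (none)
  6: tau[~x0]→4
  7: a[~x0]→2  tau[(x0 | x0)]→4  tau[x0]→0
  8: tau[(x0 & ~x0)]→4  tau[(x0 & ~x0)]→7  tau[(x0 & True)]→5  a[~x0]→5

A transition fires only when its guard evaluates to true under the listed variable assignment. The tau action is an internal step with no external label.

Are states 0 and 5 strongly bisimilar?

Answer: NOT BISIMILAR

Analysis:
Bisimulation quotient by refinement:
  π0 = {{0,1,2,3,4,5,6,7,8}}
  π1 = {{0,7,8},{1},{2,3},{4},{5,6}}
  π2 = {{0},{1},{2},{3},{4},{5,6},{7},{8}}
Fixed point at round 3; 8 class(es).
0∈{0}, 5∈{5,6}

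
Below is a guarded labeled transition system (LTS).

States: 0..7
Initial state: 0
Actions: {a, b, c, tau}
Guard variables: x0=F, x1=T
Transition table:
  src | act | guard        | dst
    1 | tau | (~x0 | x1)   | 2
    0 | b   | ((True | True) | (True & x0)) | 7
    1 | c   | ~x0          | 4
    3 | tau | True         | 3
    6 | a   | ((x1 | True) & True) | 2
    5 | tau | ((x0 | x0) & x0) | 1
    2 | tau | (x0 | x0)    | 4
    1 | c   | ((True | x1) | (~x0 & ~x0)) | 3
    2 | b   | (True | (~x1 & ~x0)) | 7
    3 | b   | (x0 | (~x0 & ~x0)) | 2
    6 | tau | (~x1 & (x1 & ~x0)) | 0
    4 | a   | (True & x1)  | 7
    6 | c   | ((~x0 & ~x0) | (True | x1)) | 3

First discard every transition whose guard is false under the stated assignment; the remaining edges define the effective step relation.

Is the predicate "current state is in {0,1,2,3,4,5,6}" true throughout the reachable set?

Allowed set {0,1,2,3,4,5,6}
R = {0,7}
  0: safe
  7: VIOLATES
reach 7 via b — violates

Answer: INVARIANT VIOLATED at state 7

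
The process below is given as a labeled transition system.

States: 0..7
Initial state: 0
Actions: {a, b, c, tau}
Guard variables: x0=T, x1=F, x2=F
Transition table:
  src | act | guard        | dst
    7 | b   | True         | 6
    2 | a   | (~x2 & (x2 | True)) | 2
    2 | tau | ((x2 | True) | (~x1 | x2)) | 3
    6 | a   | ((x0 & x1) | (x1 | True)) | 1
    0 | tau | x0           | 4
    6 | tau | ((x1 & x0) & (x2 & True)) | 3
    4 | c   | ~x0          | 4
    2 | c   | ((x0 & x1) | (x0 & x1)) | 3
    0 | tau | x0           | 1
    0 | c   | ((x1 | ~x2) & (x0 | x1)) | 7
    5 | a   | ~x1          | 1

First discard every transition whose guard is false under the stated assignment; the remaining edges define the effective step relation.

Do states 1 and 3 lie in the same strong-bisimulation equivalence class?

Refine partition for ~:
  P[0] = {{0,1,2,3,4,5,6,7}}
  P[1] = {{0},{1,3,4},{2},{5,6},{7}}
5 equivalence class(es) (converged in 2)
1∈{1,3,4}, 3∈{1,3,4}

Answer: BISIMILAR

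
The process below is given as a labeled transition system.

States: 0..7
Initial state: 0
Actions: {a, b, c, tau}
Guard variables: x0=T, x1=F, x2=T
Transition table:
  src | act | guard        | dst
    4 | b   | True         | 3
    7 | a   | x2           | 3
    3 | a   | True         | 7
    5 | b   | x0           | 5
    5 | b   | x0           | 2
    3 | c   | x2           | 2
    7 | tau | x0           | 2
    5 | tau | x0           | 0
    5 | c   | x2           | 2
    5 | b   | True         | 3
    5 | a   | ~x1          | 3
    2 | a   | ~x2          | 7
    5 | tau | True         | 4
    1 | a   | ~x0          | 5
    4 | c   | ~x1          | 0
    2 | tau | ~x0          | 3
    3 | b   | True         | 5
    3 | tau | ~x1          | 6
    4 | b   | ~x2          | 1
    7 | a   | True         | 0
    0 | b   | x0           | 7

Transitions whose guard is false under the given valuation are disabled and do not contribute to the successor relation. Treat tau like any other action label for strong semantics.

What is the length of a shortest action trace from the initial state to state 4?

BFS to 4:
  L0 = {0}
  L1 = {7}
  L2 = {2,3}
  L3 = {5,6}
  L4 = {4}
4 enters at depth 4; path b·a·b·tau

Answer: 4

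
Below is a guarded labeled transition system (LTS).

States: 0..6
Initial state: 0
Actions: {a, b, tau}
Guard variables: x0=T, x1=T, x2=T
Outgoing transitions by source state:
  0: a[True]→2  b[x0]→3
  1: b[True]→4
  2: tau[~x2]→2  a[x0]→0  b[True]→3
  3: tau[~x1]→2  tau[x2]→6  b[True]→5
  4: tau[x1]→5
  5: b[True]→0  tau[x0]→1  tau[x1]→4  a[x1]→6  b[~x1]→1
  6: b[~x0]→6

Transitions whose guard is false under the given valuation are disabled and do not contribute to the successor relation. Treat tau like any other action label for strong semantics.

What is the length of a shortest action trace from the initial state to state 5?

BFS to 5:
  Layer 0: {0}
  Layer 1: {2,3}
  Layer 2: {5,6}
first hit 5 at d=2 via b·b

Answer: 2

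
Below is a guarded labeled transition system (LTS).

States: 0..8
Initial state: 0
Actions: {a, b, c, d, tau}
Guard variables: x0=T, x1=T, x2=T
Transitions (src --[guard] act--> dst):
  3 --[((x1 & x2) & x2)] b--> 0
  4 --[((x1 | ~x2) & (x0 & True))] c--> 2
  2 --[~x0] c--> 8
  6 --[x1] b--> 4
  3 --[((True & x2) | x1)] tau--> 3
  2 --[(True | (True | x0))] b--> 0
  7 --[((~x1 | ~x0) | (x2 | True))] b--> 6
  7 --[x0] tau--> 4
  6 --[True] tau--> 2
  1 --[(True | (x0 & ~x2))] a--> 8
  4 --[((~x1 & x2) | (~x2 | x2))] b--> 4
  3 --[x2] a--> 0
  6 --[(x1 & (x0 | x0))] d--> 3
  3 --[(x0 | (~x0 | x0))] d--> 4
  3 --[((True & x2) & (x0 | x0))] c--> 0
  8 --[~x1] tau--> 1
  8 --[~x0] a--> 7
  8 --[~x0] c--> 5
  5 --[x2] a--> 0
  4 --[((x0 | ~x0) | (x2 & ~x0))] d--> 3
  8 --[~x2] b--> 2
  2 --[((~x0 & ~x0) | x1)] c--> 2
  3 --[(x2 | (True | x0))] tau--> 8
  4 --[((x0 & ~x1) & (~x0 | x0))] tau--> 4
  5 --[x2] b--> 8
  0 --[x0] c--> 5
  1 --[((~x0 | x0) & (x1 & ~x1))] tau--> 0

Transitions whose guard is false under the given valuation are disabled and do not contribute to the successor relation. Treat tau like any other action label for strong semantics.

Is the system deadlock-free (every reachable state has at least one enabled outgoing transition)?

R = {0,5,8}
  0: c→5  [deg 1]
  5: a→0  b→8  [deg 2]
  8: ∅  [STUCK]
witness 8: c·b

Answer: DEADLOCK at state 8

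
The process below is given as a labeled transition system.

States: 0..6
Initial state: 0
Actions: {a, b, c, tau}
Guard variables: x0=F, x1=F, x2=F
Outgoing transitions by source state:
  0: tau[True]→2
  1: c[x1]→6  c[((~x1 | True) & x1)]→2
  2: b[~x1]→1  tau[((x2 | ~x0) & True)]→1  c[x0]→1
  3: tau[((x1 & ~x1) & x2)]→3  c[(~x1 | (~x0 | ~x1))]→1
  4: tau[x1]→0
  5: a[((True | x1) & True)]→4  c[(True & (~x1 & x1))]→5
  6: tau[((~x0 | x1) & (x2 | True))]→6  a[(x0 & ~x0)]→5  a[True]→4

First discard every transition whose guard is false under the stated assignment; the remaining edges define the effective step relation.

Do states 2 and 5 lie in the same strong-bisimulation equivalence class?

Bisimulation quotient by refinement:
  π0 = {{0,1,2,3,4,5,6}}
  π1 = {{0},{1,4},{2},{3},{5},{6}}
stable after 2 split(s): 6 block(s)
class of 2: {2}; class of 5: {5}

Answer: NOT BISIMILAR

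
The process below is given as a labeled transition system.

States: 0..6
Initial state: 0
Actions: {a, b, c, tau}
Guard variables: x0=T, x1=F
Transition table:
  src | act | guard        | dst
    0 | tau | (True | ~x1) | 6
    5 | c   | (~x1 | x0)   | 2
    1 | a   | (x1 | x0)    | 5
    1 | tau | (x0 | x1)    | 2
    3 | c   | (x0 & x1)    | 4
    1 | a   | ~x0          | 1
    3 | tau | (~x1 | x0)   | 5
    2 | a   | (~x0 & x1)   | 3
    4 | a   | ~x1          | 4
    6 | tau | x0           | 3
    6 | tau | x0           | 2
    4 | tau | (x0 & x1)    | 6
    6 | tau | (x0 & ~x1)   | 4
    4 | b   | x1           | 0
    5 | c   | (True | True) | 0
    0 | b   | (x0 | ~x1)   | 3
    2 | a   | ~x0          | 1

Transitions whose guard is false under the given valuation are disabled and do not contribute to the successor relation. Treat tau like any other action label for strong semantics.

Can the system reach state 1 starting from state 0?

Answer: UNREACHABLE

Trace:
11 transition(s) survive guard evaluation.
depth 0: {0}
depth 1: {3,6}  total {0,3,6}
depth 2: {2,4,5}  total {0,2,3,4,5,6}
Reach set: {0,2,3,4,5,6}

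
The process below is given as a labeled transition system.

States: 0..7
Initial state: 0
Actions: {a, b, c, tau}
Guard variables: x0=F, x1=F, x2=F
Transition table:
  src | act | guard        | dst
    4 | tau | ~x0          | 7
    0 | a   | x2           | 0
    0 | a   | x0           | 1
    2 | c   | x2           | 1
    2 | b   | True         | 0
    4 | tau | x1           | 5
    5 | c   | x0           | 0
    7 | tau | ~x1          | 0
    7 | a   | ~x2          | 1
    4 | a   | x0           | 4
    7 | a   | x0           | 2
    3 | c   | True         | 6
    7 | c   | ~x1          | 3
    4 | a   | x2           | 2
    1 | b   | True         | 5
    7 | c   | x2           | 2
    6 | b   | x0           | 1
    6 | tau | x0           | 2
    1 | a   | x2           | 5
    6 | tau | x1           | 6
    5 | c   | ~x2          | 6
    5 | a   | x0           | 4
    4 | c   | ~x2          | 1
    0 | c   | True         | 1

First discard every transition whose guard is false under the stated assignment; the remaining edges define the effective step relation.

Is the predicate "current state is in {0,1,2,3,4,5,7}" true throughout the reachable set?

Inv-set: {0,1,2,3,4,5,7}
Reach set: {0,1,5,6}
  0: safe
  1: safe
  5: safe
  6: ✗ unsafe
reach 6 via c·b·c — violates

Answer: INVARIANT VIOLATED at state 6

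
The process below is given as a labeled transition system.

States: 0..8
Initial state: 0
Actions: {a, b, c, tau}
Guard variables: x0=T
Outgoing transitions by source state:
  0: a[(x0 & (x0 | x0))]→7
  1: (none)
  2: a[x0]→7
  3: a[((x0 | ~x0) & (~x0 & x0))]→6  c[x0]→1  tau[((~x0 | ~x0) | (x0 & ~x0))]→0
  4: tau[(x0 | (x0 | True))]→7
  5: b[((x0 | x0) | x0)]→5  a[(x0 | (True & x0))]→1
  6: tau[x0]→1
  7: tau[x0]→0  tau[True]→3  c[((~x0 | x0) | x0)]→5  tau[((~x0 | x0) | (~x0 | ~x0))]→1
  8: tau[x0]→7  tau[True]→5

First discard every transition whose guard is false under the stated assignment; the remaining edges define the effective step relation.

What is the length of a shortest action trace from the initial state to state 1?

Breadth-first toward 1:
  depth 0: {0}
  depth 1: {7}
  depth 2: {1,3,5}
depth(1)=2, e.g. a·tau

Answer: 2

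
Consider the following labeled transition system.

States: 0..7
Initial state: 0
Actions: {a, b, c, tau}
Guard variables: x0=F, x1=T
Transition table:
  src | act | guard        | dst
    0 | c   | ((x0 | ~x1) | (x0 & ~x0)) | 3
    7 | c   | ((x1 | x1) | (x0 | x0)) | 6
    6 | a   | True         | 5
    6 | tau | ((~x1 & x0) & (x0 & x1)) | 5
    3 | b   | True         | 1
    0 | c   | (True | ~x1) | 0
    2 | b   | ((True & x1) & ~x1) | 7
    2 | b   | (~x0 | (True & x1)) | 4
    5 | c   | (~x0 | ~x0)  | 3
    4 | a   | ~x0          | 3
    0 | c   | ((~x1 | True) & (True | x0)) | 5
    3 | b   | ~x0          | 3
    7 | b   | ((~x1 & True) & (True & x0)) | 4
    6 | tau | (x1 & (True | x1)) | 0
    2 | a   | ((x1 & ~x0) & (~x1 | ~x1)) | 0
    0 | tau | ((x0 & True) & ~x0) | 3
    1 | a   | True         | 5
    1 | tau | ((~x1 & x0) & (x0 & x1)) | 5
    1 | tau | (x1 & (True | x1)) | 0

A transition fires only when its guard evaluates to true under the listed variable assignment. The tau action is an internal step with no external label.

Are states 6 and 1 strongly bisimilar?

Compute ~ classes (split until stable):
  π0 = {{0,1,2,3,4,5,6,7}}
  π1 = {{0,5,7},{1,6},{2,3},{4}}
  π2 = {{0},{1,6},{2},{3},{4},{5},{7}}
Fixed point at round 3; 7 class(es).
[6]={1,6}  [1]={1,6}

Answer: BISIMILAR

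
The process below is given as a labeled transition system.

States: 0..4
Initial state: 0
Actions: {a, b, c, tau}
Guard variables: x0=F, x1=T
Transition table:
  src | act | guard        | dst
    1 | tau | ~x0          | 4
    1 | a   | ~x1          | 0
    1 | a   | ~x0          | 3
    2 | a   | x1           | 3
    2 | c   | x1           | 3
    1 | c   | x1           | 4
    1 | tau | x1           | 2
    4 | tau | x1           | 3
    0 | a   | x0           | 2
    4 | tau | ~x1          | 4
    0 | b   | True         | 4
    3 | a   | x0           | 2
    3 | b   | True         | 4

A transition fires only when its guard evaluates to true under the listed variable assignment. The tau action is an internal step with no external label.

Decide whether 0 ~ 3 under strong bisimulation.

Refine partition for ~:
  π0 = {{0,1,2,3,4}}
  π1 = {{0,3},{1},{2},{4}}
stable after 2 split(s): 4 block(s)
[0]={0,3}  [3]={0,3}

Answer: BISIMILAR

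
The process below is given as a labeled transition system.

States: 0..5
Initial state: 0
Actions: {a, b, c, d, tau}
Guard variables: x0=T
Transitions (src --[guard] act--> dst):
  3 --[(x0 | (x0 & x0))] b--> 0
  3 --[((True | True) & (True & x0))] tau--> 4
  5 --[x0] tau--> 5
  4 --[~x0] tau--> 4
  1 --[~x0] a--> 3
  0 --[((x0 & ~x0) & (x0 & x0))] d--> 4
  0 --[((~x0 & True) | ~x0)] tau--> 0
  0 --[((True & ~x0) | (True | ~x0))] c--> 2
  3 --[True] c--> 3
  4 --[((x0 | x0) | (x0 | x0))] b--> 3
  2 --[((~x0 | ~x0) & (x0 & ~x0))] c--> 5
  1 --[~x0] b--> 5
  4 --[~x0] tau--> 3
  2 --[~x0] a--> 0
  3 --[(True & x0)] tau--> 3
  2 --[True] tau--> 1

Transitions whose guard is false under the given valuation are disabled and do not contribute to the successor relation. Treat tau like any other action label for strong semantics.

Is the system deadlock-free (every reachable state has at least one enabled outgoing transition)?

Reachable = {0,1,2}
  0: c→2  [deg 1]
  1: ∅  [deadlock]
  2: tau→1  [deg 1]
witness 1: c·tau

Answer: DEADLOCK at state 1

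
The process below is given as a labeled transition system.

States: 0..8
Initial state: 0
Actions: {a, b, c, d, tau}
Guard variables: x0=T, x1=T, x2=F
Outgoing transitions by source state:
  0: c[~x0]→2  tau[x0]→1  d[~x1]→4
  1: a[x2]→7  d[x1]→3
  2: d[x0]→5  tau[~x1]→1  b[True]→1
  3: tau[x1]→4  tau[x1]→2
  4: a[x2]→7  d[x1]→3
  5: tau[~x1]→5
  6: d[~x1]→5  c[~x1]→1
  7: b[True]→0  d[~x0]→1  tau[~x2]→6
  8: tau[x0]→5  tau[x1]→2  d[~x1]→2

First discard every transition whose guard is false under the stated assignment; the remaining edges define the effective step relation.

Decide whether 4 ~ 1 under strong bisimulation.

Refine partition for ~:
  round 0: {{0,1,2,3,4,5,6,7,8}}
  round 1: {{0,3,8},{1,4},{2},{5,6},{7}}
  round 2: {{0},{1,4},{2},{3},{5,6},{7},{8}}
stable after 3 split(s): 7 block(s)
class of 4: {1,4}; class of 1: {1,4}

Answer: BISIMILAR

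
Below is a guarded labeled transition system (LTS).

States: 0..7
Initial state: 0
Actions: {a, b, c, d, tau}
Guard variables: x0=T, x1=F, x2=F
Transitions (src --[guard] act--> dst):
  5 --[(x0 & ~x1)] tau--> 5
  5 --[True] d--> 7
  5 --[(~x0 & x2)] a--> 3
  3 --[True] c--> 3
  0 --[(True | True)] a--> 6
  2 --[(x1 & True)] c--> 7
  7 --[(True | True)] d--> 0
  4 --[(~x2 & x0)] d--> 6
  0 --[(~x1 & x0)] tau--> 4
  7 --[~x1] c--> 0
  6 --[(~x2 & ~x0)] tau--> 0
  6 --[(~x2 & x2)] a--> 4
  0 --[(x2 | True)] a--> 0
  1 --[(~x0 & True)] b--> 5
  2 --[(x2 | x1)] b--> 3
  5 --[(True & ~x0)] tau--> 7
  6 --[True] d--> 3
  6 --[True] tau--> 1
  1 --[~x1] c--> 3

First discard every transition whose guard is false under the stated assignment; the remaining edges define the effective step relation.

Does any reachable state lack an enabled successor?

Answer: DEADLOCK-FREE

Working:
R = {0,1,3,4,6}
  0: a→0  a→6  tau→4  [deg 3]
  1: c→3  [deg 1]
  3: c→3  [deg 1]
  4: d→6  [deg 1]
  6: d→3  tau→1  [deg 2]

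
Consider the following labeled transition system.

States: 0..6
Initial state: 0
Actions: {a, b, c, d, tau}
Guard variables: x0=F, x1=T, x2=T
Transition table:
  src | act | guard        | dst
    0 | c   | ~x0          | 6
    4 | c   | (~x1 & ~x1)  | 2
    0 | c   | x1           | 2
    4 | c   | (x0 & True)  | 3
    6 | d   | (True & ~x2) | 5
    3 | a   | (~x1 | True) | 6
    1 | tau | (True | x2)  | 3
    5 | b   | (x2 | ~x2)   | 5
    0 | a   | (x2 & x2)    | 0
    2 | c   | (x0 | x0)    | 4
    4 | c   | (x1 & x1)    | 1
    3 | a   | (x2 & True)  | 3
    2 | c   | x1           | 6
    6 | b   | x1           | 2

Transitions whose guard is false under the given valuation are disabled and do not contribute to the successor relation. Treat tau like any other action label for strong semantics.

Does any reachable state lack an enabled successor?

R = {0,2,6}
  0: a→0  c→2  c→6  [deg 3]
  2: c→6  [deg 1]
  6: b→2  [deg 1]

Answer: DEADLOCK-FREE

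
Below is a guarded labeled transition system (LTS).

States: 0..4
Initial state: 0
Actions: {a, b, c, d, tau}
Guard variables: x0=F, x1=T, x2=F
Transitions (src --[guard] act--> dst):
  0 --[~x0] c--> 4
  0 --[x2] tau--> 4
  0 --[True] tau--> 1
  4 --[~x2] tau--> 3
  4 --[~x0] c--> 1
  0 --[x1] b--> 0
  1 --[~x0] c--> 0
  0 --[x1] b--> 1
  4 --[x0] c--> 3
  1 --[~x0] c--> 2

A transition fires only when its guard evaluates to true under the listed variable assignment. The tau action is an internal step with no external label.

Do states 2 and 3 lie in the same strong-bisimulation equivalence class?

Compute ~ classes (split until stable):
  π0 = {{0,1,2,3,4}}
  π1 = {{0},{1},{2,3},{4}}
stable after 2 split(s): 4 block(s)
2∈{2,3}, 3∈{2,3}

Answer: BISIMILAR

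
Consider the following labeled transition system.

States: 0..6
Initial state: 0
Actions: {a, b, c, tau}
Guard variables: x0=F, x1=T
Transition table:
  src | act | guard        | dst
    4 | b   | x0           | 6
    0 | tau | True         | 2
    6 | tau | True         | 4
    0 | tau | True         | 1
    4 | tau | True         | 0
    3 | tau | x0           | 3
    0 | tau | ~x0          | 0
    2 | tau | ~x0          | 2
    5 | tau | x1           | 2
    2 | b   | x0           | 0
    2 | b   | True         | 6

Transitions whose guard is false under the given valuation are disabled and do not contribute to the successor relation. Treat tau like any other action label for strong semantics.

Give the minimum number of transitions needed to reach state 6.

Layered search for 6:
  L0 = {0}
  L1 = {1,2}
  L2 = {6}
depth(6)=2, e.g. tau·b

Answer: 2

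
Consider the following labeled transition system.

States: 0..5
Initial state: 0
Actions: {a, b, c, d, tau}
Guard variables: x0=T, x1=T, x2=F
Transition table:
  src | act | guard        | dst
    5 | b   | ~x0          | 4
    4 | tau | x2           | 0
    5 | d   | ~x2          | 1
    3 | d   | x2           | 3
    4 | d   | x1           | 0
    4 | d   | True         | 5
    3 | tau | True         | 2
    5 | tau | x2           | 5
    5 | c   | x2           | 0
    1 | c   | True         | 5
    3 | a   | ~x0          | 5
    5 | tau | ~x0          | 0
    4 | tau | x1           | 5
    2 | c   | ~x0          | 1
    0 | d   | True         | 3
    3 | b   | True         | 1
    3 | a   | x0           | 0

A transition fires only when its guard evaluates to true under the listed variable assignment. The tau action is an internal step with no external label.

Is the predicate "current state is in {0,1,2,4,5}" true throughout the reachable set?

Inv-set: {0,1,2,4,5}
Reachable = {0,1,2,3,5}
  0: safe
  1: safe
  2: safe
  3: outside
  5: safe
witness against invariant: d → 3

Answer: INVARIANT VIOLATED at state 3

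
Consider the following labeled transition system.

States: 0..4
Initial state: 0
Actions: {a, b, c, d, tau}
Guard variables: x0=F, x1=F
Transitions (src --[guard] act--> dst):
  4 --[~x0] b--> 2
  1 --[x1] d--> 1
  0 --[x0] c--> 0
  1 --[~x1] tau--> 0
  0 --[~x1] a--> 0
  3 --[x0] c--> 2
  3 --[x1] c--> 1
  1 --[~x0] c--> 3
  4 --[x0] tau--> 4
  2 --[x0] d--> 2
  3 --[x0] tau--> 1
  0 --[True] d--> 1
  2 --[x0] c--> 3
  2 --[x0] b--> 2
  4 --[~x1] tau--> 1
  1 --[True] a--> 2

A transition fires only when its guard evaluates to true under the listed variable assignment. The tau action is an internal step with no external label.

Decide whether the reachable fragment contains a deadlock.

Reach set: {0,1,2,3}
  0: a→0  d→1  [deg 2]
  1: a→2  c→3  tau→0  [deg 3]
  2: ∅  [deadlock]
  3: ∅  [deadlock]
witness 2: d·a

Answer: DEADLOCK at state 2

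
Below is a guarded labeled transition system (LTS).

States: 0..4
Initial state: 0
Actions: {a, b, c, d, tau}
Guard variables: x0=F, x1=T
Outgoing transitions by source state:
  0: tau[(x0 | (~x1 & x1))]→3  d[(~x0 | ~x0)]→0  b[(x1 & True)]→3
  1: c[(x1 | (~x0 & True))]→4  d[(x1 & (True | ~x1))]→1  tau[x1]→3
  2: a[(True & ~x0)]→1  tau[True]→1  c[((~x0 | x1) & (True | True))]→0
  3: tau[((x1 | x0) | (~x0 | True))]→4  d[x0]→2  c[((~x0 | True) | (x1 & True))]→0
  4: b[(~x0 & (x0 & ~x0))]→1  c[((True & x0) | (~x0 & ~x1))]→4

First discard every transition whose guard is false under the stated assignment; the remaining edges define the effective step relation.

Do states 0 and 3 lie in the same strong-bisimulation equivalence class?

Answer: NOT BISIMILAR

Analysis:
Refine partition for ~:
  P[0] = {{0,1,2,3,4}}
  P[1] = {{0},{1},{2},{3},{4}}
5 equivalence class(es) (converged in 2)
0∈{0}, 3∈{3}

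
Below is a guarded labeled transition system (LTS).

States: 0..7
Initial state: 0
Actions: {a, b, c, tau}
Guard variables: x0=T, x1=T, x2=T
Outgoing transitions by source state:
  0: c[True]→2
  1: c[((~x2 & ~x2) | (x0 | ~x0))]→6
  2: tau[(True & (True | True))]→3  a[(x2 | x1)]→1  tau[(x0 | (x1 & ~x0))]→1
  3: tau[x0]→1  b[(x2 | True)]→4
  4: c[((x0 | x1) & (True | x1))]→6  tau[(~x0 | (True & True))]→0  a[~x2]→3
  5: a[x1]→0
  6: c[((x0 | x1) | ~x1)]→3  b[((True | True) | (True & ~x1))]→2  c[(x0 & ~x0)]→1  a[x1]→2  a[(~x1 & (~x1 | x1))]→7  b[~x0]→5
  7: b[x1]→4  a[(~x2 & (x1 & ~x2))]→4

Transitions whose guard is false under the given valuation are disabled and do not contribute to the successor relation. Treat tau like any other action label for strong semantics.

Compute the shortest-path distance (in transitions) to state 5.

Answer: UNREACHABLE

Analysis:
Layered search for 5:
  Layer 0: {0}
  Layer 1: {2}
  Layer 2: {1,3}
  Layer 3: {4,6}
5 never appears.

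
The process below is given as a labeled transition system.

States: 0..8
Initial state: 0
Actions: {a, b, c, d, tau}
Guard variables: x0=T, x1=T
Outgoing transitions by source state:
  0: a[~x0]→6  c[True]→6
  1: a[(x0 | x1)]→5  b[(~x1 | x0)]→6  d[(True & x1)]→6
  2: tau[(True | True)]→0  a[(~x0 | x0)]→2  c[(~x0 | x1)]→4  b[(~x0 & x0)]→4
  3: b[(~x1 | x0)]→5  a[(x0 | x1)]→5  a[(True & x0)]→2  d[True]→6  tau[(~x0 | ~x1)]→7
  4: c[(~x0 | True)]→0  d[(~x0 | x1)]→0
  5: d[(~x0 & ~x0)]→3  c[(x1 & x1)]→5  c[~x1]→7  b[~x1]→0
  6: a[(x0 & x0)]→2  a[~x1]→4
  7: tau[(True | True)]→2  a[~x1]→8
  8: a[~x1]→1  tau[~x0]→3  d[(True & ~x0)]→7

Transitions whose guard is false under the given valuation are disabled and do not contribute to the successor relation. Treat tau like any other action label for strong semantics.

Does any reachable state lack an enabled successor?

Answer: DEADLOCK-FREE

Trace:
R = {0,2,4,6}
  0: c→6  [1 out]
  2: a→2  c→4  tau→0  [3 out]
  4: c→0  d→0  [2 out]
  6: a→2  [1 out]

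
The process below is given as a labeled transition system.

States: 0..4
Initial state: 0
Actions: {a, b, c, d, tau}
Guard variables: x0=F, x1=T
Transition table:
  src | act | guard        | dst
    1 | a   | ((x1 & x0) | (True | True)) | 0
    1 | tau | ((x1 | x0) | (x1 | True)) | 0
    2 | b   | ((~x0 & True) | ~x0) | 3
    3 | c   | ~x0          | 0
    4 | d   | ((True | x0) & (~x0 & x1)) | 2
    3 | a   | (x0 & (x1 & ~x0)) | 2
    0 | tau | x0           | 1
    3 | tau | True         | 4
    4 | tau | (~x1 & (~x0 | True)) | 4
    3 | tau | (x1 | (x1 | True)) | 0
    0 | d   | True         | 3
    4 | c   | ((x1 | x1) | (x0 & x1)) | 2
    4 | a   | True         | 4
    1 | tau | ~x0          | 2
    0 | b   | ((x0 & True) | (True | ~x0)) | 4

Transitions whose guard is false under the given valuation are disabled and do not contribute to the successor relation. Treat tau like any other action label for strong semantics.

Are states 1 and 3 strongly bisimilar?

Answer: NOT BISIMILAR

Working:
Compute ~ classes (split until stable):
  round 0: {{0,1,2,3,4}}
  round 1: {{0},{1},{2},{3},{4}}
5 equivalence class(es) (converged in 2)
class of 1: {1}; class of 3: {3}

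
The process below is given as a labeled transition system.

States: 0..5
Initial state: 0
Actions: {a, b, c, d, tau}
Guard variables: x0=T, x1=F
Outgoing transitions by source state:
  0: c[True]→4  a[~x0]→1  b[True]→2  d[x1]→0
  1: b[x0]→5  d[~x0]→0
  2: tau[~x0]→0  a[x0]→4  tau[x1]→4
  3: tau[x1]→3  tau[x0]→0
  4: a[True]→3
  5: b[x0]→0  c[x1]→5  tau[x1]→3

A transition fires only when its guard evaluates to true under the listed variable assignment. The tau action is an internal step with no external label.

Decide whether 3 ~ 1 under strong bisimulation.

Bisimulation quotient by refinement:
  P[0] = {{0,1,2,3,4,5}}
  P[1] = {{0},{1,5},{2,4},{3}}
  P[2] = {{0},{1},{2},{3},{4},{5}}
6 equivalence class(es) (converged in 3)
class of 3: {3}; class of 1: {1}

Answer: NOT BISIMILAR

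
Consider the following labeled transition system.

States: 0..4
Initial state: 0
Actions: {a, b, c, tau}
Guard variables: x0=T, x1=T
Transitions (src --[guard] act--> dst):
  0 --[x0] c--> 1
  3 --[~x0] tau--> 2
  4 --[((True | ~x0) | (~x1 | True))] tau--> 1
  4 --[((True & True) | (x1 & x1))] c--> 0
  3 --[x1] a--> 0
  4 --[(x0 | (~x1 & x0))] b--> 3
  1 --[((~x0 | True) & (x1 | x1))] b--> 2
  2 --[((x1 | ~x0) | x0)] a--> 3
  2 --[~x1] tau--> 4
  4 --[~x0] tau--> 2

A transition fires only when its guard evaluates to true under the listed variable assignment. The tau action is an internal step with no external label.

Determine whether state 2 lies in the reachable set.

Guard filter leaves 7 enabled edge(s).
Layer 0: {0}
Layer 1: {1}  cumulative {0,1}
Layer 2: {2}  cumulative {0,1,2}
Layer 3: {3}  cumulative {0,1,2,3}
R = {0,1,2,3}
Path to 2: c·b

Answer: REACHABLE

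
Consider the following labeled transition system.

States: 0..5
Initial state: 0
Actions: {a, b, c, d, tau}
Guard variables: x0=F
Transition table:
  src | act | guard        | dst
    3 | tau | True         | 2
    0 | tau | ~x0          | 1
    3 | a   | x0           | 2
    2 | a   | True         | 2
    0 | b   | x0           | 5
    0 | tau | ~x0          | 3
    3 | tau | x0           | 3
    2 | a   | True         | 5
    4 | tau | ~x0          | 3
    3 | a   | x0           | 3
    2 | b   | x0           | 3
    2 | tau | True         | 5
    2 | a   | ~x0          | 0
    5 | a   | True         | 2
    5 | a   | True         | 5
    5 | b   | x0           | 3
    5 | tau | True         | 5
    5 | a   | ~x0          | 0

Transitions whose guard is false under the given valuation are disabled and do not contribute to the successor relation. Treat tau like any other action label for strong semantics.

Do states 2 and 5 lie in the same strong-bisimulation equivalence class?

Bisimulation quotient by refinement:
  π0 = {{0,1,2,3,4,5}}
  π1 = {{0,3,4},{1},{2,5}}
  π2 = {{0},{1},{2,5},{3},{4}}
5 equivalence class(es) (converged in 3)
class of 2: {2,5}; class of 5: {2,5}

Answer: BISIMILAR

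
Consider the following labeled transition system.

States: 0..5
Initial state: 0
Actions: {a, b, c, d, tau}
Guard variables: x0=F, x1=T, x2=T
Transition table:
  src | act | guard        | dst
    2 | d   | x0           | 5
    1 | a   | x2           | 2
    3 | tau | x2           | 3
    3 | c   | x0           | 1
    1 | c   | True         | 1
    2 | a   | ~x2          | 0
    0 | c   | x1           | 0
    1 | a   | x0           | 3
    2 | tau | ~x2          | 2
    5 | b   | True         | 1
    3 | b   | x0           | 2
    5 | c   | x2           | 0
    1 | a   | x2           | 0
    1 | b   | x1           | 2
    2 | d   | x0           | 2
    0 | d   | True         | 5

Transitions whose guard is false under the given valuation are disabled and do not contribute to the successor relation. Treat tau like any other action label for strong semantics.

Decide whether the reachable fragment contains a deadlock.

Answer: DEADLOCK at state 2

Working:
Reachable = {0,1,2,5}
  0: c→0  d→5  [2 exit(s)]
  1: a→0  a→2  b→2  c→1  [4 exit(s)]
  2: ∅  [STUCK]
  5: b→1  c→0  [2 exit(s)]
Path to 2: d·b·a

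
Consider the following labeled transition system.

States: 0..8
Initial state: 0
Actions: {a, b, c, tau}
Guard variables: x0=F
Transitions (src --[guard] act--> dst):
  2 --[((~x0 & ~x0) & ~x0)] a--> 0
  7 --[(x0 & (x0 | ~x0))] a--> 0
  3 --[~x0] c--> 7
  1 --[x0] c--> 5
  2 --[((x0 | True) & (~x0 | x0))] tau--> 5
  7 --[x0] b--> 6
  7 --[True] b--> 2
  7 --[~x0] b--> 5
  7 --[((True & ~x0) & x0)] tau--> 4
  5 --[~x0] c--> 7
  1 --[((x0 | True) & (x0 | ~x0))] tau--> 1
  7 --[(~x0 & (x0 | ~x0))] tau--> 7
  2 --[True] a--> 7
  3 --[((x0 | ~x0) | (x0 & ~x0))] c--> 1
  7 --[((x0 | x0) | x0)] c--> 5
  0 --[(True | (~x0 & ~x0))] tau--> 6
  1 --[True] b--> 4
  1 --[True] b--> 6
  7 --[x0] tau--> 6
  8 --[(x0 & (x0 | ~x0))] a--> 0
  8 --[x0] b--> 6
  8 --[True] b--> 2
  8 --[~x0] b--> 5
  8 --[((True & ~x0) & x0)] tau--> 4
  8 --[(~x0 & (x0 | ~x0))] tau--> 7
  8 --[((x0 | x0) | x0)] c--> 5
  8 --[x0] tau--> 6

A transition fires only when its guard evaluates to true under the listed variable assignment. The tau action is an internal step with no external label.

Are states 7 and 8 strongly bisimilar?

Answer: BISIMILAR

Trace:
Bisimulation quotient by refinement:
  round 0: {{0,1,2,3,4,5,6,7,8}}
  round 1: {{0},{1,7,8},{2},{3,5},{4,6}}
  round 2: {{0},{1},{2},{3,5},{4,6},{7,8}}
  round 3: {{0},{1},{2},{3},{4,6},{5},{7,8}}
7 equivalence class(es) (converged in 4)
[7]={7,8}  [8]={7,8}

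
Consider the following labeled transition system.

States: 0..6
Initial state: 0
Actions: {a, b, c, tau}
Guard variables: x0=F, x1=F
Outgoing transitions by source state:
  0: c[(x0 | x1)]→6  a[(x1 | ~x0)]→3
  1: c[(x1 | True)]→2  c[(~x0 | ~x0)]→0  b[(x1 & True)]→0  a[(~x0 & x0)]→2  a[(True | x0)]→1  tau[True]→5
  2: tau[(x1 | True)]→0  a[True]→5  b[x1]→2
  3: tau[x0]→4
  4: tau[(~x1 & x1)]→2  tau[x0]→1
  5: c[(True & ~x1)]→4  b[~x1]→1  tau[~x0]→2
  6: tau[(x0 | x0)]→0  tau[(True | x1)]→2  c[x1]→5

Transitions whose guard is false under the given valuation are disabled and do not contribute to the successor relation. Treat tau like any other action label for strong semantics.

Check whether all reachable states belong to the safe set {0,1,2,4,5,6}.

Inv-set: {0,1,2,4,5,6}
R = {0,3}
  0: ✓
  3: outside
witness against invariant: a → 3

Answer: INVARIANT VIOLATED at state 3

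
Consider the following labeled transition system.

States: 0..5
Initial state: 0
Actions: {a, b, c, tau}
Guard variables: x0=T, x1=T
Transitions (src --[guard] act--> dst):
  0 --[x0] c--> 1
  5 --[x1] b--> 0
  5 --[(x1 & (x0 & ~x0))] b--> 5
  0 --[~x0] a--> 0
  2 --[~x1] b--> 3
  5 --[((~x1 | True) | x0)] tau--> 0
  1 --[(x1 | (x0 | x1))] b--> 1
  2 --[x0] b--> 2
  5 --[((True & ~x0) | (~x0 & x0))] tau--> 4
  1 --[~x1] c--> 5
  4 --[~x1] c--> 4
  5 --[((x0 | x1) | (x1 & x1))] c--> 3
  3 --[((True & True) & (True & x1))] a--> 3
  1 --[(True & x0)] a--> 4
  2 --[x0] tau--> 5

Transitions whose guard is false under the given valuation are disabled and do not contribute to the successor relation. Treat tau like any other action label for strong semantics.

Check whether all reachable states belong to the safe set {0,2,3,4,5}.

Answer: INVARIANT VIOLATED at state 1

Working:
Safe = {0,2,3,4,5}
R = {0,1,4}
  0: safe
  1: outside
  4: safe
witness against invariant: c → 1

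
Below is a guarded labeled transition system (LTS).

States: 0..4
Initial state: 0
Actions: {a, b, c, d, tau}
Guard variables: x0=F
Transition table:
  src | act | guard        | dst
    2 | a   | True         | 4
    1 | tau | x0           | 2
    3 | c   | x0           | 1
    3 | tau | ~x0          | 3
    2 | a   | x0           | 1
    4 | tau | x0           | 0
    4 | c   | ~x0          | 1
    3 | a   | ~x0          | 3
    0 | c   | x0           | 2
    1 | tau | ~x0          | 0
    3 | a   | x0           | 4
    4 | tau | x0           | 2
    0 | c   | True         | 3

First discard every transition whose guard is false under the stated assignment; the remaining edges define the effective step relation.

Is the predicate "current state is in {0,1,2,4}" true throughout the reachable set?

Safe = {0,1,2,4}
Reach set: {0,3}
  0: ok
  3: ✗ unsafe
reach 3 via c — violates

Answer: INVARIANT VIOLATED at state 3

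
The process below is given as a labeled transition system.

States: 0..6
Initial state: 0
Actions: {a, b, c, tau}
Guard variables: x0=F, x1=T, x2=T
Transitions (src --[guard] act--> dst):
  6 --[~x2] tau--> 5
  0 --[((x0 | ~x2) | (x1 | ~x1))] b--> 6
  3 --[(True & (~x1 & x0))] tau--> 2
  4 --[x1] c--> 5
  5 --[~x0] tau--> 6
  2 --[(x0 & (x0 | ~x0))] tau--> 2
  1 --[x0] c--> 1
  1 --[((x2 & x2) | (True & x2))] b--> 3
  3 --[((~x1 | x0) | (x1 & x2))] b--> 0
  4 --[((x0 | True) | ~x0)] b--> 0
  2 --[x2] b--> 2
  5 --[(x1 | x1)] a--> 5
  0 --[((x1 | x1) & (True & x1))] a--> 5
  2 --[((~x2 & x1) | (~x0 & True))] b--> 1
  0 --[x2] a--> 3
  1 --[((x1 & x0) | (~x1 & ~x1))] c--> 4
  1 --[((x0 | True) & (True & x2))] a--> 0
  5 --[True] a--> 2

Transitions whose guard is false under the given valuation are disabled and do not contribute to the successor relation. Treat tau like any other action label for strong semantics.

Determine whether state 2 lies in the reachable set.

Guard filter leaves 13 enabled edge(s).
L0 = {0}
L1 = {3,5,6}  now seen {0,3,5,6}
L2 = {2}  now seen {0,2,3,5,6}
L3 = {1}  now seen {0,1,2,3,5,6}
R = {0,1,2,3,5,6}
Path to 2: a·a

Answer: REACHABLE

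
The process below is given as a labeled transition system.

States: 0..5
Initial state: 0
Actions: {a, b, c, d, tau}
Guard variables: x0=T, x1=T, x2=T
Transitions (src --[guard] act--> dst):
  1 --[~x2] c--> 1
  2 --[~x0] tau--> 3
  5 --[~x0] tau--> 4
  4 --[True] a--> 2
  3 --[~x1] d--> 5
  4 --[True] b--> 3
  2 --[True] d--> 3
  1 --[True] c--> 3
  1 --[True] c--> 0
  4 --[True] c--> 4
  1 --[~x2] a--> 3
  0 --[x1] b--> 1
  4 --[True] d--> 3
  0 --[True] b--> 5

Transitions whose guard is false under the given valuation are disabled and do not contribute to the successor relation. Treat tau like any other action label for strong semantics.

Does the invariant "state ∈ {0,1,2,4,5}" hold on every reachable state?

Answer: INVARIANT VIOLATED at state 3

Analysis:
Safe = {0,1,2,4,5}
R = {0,1,3,5}
  0: ✓
  1: ✓
  3: outside
  5: ✓
reach 3 via b·c — violates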